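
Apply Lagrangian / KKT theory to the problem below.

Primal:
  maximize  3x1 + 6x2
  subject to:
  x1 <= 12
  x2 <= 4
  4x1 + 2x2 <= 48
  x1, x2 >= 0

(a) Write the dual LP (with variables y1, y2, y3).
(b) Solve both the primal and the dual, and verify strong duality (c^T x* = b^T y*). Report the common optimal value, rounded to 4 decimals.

The standard primal-dual pair for 'max c^T x s.t. A x <= b, x >= 0' is:
  Dual:  min b^T y  s.t.  A^T y >= c,  y >= 0.

So the dual LP is:
  minimize  12y1 + 4y2 + 48y3
  subject to:
    y1 + 4y3 >= 3
    y2 + 2y3 >= 6
    y1, y2, y3 >= 0

Solving the primal: x* = (10, 4).
  primal value c^T x* = 54.
Solving the dual: y* = (0, 4.5, 0.75).
  dual value b^T y* = 54.
Strong duality: c^T x* = b^T y*. Confirmed.

54


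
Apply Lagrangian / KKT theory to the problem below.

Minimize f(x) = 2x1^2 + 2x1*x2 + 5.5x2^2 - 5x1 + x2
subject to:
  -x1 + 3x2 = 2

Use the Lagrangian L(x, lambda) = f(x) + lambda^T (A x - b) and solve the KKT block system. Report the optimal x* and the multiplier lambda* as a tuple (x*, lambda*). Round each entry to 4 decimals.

Form the Lagrangian:
  L(x, lambda) = (1/2) x^T Q x + c^T x + lambda^T (A x - b)
Stationarity (grad_x L = 0): Q x + c + A^T lambda = 0.
Primal feasibility: A x = b.

This gives the KKT block system:
  [ Q   A^T ] [ x     ]   [-c ]
  [ A    0  ] [ lambda ] = [ b ]

Solving the linear system:
  x*      = (0.1356, 0.7119)
  lambda* = (-3.0339)
  f(x*)   = 3.0508

x* = (0.1356, 0.7119), lambda* = (-3.0339)


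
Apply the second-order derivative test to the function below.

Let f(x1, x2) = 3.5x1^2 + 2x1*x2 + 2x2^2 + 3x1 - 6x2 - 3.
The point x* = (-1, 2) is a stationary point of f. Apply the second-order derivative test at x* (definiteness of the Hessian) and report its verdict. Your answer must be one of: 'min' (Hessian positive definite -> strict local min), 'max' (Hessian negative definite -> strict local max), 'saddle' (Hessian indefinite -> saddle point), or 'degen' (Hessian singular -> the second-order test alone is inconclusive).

Compute the Hessian H = grad^2 f:
  H = [[7, 2], [2, 4]]
Verify stationarity: grad f(x*) = H x* + g = (0, 0).
Eigenvalues of H: 3, 8.
Both eigenvalues > 0, so H is positive definite -> x* is a strict local min.

min


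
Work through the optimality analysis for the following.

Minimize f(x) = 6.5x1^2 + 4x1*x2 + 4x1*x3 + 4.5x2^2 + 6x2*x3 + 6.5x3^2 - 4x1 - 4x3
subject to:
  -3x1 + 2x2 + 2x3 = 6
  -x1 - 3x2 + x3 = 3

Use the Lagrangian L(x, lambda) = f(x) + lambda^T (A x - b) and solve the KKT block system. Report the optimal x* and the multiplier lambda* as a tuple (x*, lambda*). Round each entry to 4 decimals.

Form the Lagrangian:
  L(x, lambda) = (1/2) x^T Q x + c^T x + lambda^T (A x - b)
Stationarity (grad_x L = 0): Q x + c + A^T lambda = 0.
Primal feasibility: A x = b.

This gives the KKT block system:
  [ Q   A^T ] [ x     ]   [-c ]
  [ A    0  ] [ lambda ] = [ b ]

Solving the linear system:
  x*      = (-1.1273, -0.1409, 1.4499)
  lambda* = (-3.9255, -1.643)
  f(x*)   = 13.5958

x* = (-1.1273, -0.1409, 1.4499), lambda* = (-3.9255, -1.643)


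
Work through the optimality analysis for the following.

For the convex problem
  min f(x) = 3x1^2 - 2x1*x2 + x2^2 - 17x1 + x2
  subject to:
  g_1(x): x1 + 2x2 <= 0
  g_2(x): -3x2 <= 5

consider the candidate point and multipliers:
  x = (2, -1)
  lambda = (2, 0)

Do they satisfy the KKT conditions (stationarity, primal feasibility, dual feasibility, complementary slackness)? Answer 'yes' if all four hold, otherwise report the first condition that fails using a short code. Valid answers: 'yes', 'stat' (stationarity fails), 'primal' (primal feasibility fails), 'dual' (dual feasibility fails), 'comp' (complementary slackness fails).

Gradient of f: grad f(x) = Q x + c = (-3, -5)
Constraint values g_i(x) = a_i^T x - b_i:
  g_1((2, -1)) = 0
  g_2((2, -1)) = -2
Stationarity residual: grad f(x) + sum_i lambda_i a_i = (-1, -1)
  -> stationarity FAILS
Primal feasibility (all g_i <= 0): OK
Dual feasibility (all lambda_i >= 0): OK
Complementary slackness (lambda_i * g_i(x) = 0 for all i): OK

Verdict: the first failing condition is stationarity -> stat.

stat


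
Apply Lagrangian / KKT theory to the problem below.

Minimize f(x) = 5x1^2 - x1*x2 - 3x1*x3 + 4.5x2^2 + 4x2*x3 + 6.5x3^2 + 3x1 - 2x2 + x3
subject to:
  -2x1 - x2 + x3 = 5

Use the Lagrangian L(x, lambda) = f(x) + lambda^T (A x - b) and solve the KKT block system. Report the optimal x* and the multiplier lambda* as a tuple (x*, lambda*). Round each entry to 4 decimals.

Form the Lagrangian:
  L(x, lambda) = (1/2) x^T Q x + c^T x + lambda^T (A x - b)
Stationarity (grad_x L = 0): Q x + c + A^T lambda = 0.
Primal feasibility: A x = b.

This gives the KKT block system:
  [ Q   A^T ] [ x     ]   [-c ]
  [ A    0  ] [ lambda ] = [ b ]

Solving the linear system:
  x*      = (-1.8, -1, 0.4)
  lambda* = (-7.6)
  f(x*)   = 17.5

x* = (-1.8, -1, 0.4), lambda* = (-7.6)


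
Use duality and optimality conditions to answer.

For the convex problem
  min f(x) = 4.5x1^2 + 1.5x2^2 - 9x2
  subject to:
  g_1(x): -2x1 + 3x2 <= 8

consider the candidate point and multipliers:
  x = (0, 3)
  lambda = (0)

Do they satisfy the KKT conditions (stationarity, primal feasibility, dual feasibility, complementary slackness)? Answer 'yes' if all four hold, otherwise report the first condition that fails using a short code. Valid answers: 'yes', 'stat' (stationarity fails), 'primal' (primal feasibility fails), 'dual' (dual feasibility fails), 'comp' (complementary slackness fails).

Gradient of f: grad f(x) = Q x + c = (0, 0)
Constraint values g_i(x) = a_i^T x - b_i:
  g_1((0, 3)) = 1
Stationarity residual: grad f(x) + sum_i lambda_i a_i = (0, 0)
  -> stationarity OK
Primal feasibility (all g_i <= 0): FAILS
Dual feasibility (all lambda_i >= 0): OK
Complementary slackness (lambda_i * g_i(x) = 0 for all i): OK

Verdict: the first failing condition is primal_feasibility -> primal.

primal


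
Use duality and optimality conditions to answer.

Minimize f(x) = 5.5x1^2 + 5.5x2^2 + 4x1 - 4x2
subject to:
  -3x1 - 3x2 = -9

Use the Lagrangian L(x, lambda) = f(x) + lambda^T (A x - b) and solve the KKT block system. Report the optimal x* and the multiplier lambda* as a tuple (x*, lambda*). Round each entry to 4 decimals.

Form the Lagrangian:
  L(x, lambda) = (1/2) x^T Q x + c^T x + lambda^T (A x - b)
Stationarity (grad_x L = 0): Q x + c + A^T lambda = 0.
Primal feasibility: A x = b.

This gives the KKT block system:
  [ Q   A^T ] [ x     ]   [-c ]
  [ A    0  ] [ lambda ] = [ b ]

Solving the linear system:
  x*      = (1.1364, 1.8636)
  lambda* = (5.5)
  f(x*)   = 23.2955

x* = (1.1364, 1.8636), lambda* = (5.5)


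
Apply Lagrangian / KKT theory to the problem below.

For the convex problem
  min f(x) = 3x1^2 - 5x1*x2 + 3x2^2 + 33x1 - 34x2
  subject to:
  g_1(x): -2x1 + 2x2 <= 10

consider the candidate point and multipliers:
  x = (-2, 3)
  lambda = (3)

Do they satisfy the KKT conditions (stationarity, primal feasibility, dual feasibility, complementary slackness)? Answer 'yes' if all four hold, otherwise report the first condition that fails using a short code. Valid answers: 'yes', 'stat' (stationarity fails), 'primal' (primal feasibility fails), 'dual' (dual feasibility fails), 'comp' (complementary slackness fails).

Gradient of f: grad f(x) = Q x + c = (6, -6)
Constraint values g_i(x) = a_i^T x - b_i:
  g_1((-2, 3)) = 0
Stationarity residual: grad f(x) + sum_i lambda_i a_i = (0, 0)
  -> stationarity OK
Primal feasibility (all g_i <= 0): OK
Dual feasibility (all lambda_i >= 0): OK
Complementary slackness (lambda_i * g_i(x) = 0 for all i): OK

Verdict: yes, KKT holds.

yes


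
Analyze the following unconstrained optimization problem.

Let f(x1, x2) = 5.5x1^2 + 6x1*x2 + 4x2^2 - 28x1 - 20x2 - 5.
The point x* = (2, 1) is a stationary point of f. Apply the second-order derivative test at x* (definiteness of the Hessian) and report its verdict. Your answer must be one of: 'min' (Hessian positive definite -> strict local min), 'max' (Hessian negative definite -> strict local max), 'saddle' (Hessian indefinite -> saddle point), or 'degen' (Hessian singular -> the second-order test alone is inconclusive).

Compute the Hessian H = grad^2 f:
  H = [[11, 6], [6, 8]]
Verify stationarity: grad f(x*) = H x* + g = (0, 0).
Eigenvalues of H: 3.3153, 15.6847.
Both eigenvalues > 0, so H is positive definite -> x* is a strict local min.

min


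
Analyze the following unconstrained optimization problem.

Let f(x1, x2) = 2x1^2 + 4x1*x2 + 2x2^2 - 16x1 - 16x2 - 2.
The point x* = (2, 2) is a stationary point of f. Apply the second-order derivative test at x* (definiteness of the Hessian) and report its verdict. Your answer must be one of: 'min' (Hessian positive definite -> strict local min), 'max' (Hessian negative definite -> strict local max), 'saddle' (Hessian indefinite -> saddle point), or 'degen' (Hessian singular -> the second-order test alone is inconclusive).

Compute the Hessian H = grad^2 f:
  H = [[4, 4], [4, 4]]
Verify stationarity: grad f(x*) = H x* + g = (0, 0).
Eigenvalues of H: 0, 8.
H has a zero eigenvalue (singular; positive semidefinite but not definite), so H is neither positive definite, negative definite, nor indefinite. The second-order test alone is inconclusive -> degen.
(Indeed, f is constant along the null direction of H through x*, so x* is not a strict local extremum.)

degen


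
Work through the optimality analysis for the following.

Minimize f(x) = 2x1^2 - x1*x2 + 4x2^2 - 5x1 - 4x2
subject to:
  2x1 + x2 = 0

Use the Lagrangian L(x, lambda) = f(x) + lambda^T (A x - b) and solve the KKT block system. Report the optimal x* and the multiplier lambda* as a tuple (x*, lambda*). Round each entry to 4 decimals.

Form the Lagrangian:
  L(x, lambda) = (1/2) x^T Q x + c^T x + lambda^T (A x - b)
Stationarity (grad_x L = 0): Q x + c + A^T lambda = 0.
Primal feasibility: A x = b.

This gives the KKT block system:
  [ Q   A^T ] [ x     ]   [-c ]
  [ A    0  ] [ lambda ] = [ b ]

Solving the linear system:
  x*      = (-0.075, 0.15)
  lambda* = (2.725)
  f(x*)   = -0.1125

x* = (-0.075, 0.15), lambda* = (2.725)


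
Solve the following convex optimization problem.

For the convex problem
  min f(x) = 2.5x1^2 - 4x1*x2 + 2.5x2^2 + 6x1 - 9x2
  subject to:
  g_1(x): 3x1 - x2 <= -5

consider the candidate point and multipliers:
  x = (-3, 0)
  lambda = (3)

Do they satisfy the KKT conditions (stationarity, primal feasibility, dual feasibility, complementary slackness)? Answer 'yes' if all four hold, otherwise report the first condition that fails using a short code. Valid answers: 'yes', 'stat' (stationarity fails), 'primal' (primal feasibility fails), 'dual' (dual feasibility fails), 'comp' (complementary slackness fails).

Gradient of f: grad f(x) = Q x + c = (-9, 3)
Constraint values g_i(x) = a_i^T x - b_i:
  g_1((-3, 0)) = -4
Stationarity residual: grad f(x) + sum_i lambda_i a_i = (0, 0)
  -> stationarity OK
Primal feasibility (all g_i <= 0): OK
Dual feasibility (all lambda_i >= 0): OK
Complementary slackness (lambda_i * g_i(x) = 0 for all i): FAILS

Verdict: the first failing condition is complementary_slackness -> comp.

comp


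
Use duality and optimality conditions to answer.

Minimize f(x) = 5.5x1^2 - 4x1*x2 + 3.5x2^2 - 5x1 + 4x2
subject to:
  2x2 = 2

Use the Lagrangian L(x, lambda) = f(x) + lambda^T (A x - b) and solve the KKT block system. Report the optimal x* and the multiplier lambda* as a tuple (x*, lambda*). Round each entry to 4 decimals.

Form the Lagrangian:
  L(x, lambda) = (1/2) x^T Q x + c^T x + lambda^T (A x - b)
Stationarity (grad_x L = 0): Q x + c + A^T lambda = 0.
Primal feasibility: A x = b.

This gives the KKT block system:
  [ Q   A^T ] [ x     ]   [-c ]
  [ A    0  ] [ lambda ] = [ b ]

Solving the linear system:
  x*      = (0.8182, 1)
  lambda* = (-3.8636)
  f(x*)   = 3.8182

x* = (0.8182, 1), lambda* = (-3.8636)


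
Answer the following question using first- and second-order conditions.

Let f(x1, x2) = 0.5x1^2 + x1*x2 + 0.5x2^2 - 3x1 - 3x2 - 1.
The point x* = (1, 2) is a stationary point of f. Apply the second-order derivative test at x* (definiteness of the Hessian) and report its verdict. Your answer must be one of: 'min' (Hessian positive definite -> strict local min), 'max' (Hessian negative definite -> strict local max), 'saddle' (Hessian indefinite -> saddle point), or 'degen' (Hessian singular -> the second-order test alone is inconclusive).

Compute the Hessian H = grad^2 f:
  H = [[1, 1], [1, 1]]
Verify stationarity: grad f(x*) = H x* + g = (0, 0).
Eigenvalues of H: 0, 2.
H has a zero eigenvalue (singular; positive semidefinite but not definite), so H is neither positive definite, negative definite, nor indefinite. The second-order test alone is inconclusive -> degen.
(Indeed, f is constant along the null direction of H through x*, so x* is not a strict local extremum.)

degen


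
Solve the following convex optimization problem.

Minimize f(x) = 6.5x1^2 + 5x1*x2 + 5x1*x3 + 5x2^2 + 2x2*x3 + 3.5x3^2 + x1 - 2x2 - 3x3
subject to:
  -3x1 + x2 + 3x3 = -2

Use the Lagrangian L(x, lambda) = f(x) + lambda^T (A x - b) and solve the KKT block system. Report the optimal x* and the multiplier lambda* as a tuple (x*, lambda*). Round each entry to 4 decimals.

Form the Lagrangian:
  L(x, lambda) = (1/2) x^T Q x + c^T x + lambda^T (A x - b)
Stationarity (grad_x L = 0): Q x + c + A^T lambda = 0.
Primal feasibility: A x = b.

This gives the KKT block system:
  [ Q   A^T ] [ x     ]   [-c ]
  [ A    0  ] [ lambda ] = [ b ]

Solving the linear system:
  x*      = (0.3358, -0.0243, -0.3228)
  lambda* = (1.2098)
  f(x*)   = 1.8862

x* = (0.3358, -0.0243, -0.3228), lambda* = (1.2098)


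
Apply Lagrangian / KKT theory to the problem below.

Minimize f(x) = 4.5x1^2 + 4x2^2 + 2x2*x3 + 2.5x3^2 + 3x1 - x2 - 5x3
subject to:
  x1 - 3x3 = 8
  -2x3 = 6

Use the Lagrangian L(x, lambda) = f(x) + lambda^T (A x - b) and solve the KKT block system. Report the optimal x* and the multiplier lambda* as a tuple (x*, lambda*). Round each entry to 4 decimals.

Form the Lagrangian:
  L(x, lambda) = (1/2) x^T Q x + c^T x + lambda^T (A x - b)
Stationarity (grad_x L = 0): Q x + c + A^T lambda = 0.
Primal feasibility: A x = b.

This gives the KKT block system:
  [ Q   A^T ] [ x     ]   [-c ]
  [ A    0  ] [ lambda ] = [ b ]

Solving the linear system:
  x*      = (-1, 0.875, -3)
  lambda* = (6, -18.125)
  f(x*)   = 35.9375

x* = (-1, 0.875, -3), lambda* = (6, -18.125)


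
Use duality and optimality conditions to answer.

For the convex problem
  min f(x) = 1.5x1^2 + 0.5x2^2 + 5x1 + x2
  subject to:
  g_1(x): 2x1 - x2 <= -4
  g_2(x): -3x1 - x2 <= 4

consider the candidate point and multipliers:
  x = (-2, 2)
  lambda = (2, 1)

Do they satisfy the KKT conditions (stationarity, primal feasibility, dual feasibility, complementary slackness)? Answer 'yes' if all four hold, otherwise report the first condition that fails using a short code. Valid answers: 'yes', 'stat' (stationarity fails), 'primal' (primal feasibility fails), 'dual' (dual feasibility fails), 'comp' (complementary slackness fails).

Gradient of f: grad f(x) = Q x + c = (-1, 3)
Constraint values g_i(x) = a_i^T x - b_i:
  g_1((-2, 2)) = -2
  g_2((-2, 2)) = 0
Stationarity residual: grad f(x) + sum_i lambda_i a_i = (0, 0)
  -> stationarity OK
Primal feasibility (all g_i <= 0): OK
Dual feasibility (all lambda_i >= 0): OK
Complementary slackness (lambda_i * g_i(x) = 0 for all i): FAILS

Verdict: the first failing condition is complementary_slackness -> comp.

comp


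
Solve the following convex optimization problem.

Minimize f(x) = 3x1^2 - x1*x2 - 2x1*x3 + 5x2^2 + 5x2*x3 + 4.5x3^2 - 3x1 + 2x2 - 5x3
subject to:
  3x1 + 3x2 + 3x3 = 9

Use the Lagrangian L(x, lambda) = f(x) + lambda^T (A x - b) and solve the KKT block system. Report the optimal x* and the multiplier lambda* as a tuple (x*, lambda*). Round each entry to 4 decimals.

Form the Lagrangian:
  L(x, lambda) = (1/2) x^T Q x + c^T x + lambda^T (A x - b)
Stationarity (grad_x L = 0): Q x + c + A^T lambda = 0.
Primal feasibility: A x = b.

This gives the KKT block system:
  [ Q   A^T ] [ x     ]   [-c ]
  [ A    0  ] [ lambda ] = [ b ]

Solving the linear system:
  x*      = (1.7397, -0.411, 1.6712)
  lambda* = (-1.5023)
  f(x*)   = -0.4384

x* = (1.7397, -0.411, 1.6712), lambda* = (-1.5023)


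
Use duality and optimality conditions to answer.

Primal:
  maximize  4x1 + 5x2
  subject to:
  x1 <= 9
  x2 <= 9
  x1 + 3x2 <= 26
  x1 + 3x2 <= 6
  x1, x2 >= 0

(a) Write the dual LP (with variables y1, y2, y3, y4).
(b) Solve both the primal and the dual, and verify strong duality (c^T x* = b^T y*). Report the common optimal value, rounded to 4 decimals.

The standard primal-dual pair for 'max c^T x s.t. A x <= b, x >= 0' is:
  Dual:  min b^T y  s.t.  A^T y >= c,  y >= 0.

So the dual LP is:
  minimize  9y1 + 9y2 + 26y3 + 6y4
  subject to:
    y1 + y3 + y4 >= 4
    y2 + 3y3 + 3y4 >= 5
    y1, y2, y3, y4 >= 0

Solving the primal: x* = (6, 0).
  primal value c^T x* = 24.
Solving the dual: y* = (0, 0, 0, 4).
  dual value b^T y* = 24.
Strong duality: c^T x* = b^T y*. Confirmed.

24


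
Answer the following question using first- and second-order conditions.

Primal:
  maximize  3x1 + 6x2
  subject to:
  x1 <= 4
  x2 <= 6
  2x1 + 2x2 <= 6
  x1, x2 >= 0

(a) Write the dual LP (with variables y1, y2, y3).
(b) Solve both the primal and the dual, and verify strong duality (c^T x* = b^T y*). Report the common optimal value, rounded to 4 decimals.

The standard primal-dual pair for 'max c^T x s.t. A x <= b, x >= 0' is:
  Dual:  min b^T y  s.t.  A^T y >= c,  y >= 0.

So the dual LP is:
  minimize  4y1 + 6y2 + 6y3
  subject to:
    y1 + 2y3 >= 3
    y2 + 2y3 >= 6
    y1, y2, y3 >= 0

Solving the primal: x* = (0, 3).
  primal value c^T x* = 18.
Solving the dual: y* = (0, 0, 3).
  dual value b^T y* = 18.
Strong duality: c^T x* = b^T y*. Confirmed.

18


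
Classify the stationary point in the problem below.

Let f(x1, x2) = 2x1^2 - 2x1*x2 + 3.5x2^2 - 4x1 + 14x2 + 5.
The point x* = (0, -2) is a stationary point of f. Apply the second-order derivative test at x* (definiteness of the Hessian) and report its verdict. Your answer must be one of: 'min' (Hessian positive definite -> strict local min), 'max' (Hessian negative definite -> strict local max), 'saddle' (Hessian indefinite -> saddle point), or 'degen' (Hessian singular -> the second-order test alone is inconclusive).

Compute the Hessian H = grad^2 f:
  H = [[4, -2], [-2, 7]]
Verify stationarity: grad f(x*) = H x* + g = (0, 0).
Eigenvalues of H: 3, 8.
Both eigenvalues > 0, so H is positive definite -> x* is a strict local min.

min


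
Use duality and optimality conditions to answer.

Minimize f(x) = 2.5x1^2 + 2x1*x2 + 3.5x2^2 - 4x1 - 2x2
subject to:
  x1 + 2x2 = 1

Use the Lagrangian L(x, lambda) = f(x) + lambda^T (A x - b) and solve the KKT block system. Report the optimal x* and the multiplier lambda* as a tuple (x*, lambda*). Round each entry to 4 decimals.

Form the Lagrangian:
  L(x, lambda) = (1/2) x^T Q x + c^T x + lambda^T (A x - b)
Stationarity (grad_x L = 0): Q x + c + A^T lambda = 0.
Primal feasibility: A x = b.

This gives the KKT block system:
  [ Q   A^T ] [ x     ]   [-c ]
  [ A    0  ] [ lambda ] = [ b ]

Solving the linear system:
  x*      = (0.7895, 0.1053)
  lambda* = (-0.1579)
  f(x*)   = -1.6053

x* = (0.7895, 0.1053), lambda* = (-0.1579)


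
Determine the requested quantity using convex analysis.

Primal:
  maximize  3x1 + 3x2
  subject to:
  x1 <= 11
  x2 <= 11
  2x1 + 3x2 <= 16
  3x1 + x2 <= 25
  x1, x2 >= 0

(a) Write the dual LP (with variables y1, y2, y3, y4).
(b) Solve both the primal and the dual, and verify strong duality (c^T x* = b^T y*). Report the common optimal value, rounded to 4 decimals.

The standard primal-dual pair for 'max c^T x s.t. A x <= b, x >= 0' is:
  Dual:  min b^T y  s.t.  A^T y >= c,  y >= 0.

So the dual LP is:
  minimize  11y1 + 11y2 + 16y3 + 25y4
  subject to:
    y1 + 2y3 + 3y4 >= 3
    y2 + 3y3 + y4 >= 3
    y1, y2, y3, y4 >= 0

Solving the primal: x* = (8, 0).
  primal value c^T x* = 24.
Solving the dual: y* = (0, 0, 1.5, 0).
  dual value b^T y* = 24.
Strong duality: c^T x* = b^T y*. Confirmed.

24


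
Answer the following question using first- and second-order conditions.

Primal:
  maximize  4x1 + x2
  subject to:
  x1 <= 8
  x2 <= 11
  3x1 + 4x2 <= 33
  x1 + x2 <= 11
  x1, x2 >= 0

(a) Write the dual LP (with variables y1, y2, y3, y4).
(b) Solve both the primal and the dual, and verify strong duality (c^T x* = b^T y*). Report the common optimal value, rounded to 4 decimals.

The standard primal-dual pair for 'max c^T x s.t. A x <= b, x >= 0' is:
  Dual:  min b^T y  s.t.  A^T y >= c,  y >= 0.

So the dual LP is:
  minimize  8y1 + 11y2 + 33y3 + 11y4
  subject to:
    y1 + 3y3 + y4 >= 4
    y2 + 4y3 + y4 >= 1
    y1, y2, y3, y4 >= 0

Solving the primal: x* = (8, 2.25).
  primal value c^T x* = 34.25.
Solving the dual: y* = (3.25, 0, 0.25, 0).
  dual value b^T y* = 34.25.
Strong duality: c^T x* = b^T y*. Confirmed.

34.25


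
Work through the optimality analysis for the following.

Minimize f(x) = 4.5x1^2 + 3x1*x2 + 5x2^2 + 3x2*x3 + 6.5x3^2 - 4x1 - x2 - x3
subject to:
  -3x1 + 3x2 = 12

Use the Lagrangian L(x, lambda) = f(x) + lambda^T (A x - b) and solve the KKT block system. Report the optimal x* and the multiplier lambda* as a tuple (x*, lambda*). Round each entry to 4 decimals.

Form the Lagrangian:
  L(x, lambda) = (1/2) x^T Q x + c^T x + lambda^T (A x - b)
Stationarity (grad_x L = 0): Q x + c + A^T lambda = 0.
Primal feasibility: A x = b.

This gives the KKT block system:
  [ Q   A^T ] [ x     ]   [-c ]
  [ A    0  ] [ lambda ] = [ b ]

Solving the linear system:
  x*      = (-1.8291, 2.1709, -0.4241)
  lambda* = (-4.6498)
  f(x*)   = 30.6835

x* = (-1.8291, 2.1709, -0.4241), lambda* = (-4.6498)


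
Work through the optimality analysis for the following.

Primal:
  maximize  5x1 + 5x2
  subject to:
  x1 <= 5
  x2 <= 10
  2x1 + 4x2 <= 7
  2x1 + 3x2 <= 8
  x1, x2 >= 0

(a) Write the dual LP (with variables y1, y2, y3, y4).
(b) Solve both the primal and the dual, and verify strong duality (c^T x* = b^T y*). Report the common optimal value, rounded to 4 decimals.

The standard primal-dual pair for 'max c^T x s.t. A x <= b, x >= 0' is:
  Dual:  min b^T y  s.t.  A^T y >= c,  y >= 0.

So the dual LP is:
  minimize  5y1 + 10y2 + 7y3 + 8y4
  subject to:
    y1 + 2y3 + 2y4 >= 5
    y2 + 4y3 + 3y4 >= 5
    y1, y2, y3, y4 >= 0

Solving the primal: x* = (3.5, 0).
  primal value c^T x* = 17.5.
Solving the dual: y* = (0, 0, 2.5, 0).
  dual value b^T y* = 17.5.
Strong duality: c^T x* = b^T y*. Confirmed.

17.5


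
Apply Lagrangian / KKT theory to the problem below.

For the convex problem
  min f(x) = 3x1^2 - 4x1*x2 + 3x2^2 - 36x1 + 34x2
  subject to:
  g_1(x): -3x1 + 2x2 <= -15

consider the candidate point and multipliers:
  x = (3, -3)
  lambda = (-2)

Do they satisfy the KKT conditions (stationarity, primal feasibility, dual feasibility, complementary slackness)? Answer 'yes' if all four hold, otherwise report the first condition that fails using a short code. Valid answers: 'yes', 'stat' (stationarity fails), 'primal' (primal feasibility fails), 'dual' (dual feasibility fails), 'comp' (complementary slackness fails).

Gradient of f: grad f(x) = Q x + c = (-6, 4)
Constraint values g_i(x) = a_i^T x - b_i:
  g_1((3, -3)) = 0
Stationarity residual: grad f(x) + sum_i lambda_i a_i = (0, 0)
  -> stationarity OK
Primal feasibility (all g_i <= 0): OK
Dual feasibility (all lambda_i >= 0): FAILS
Complementary slackness (lambda_i * g_i(x) = 0 for all i): OK

Verdict: the first failing condition is dual_feasibility -> dual.

dual


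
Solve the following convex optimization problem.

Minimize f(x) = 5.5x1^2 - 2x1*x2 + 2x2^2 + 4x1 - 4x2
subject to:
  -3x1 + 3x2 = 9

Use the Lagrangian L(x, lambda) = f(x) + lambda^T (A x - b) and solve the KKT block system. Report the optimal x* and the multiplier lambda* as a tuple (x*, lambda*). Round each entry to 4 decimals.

Form the Lagrangian:
  L(x, lambda) = (1/2) x^T Q x + c^T x + lambda^T (A x - b)
Stationarity (grad_x L = 0): Q x + c + A^T lambda = 0.
Primal feasibility: A x = b.

This gives the KKT block system:
  [ Q   A^T ] [ x     ]   [-c ]
  [ A    0  ] [ lambda ] = [ b ]

Solving the linear system:
  x*      = (-0.5455, 2.4545)
  lambda* = (-2.303)
  f(x*)   = 4.3636

x* = (-0.5455, 2.4545), lambda* = (-2.303)


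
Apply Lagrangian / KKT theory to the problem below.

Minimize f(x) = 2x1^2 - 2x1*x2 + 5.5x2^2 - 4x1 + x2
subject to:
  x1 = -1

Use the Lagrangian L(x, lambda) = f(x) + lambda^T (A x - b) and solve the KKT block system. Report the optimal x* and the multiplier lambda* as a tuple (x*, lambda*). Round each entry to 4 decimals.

Form the Lagrangian:
  L(x, lambda) = (1/2) x^T Q x + c^T x + lambda^T (A x - b)
Stationarity (grad_x L = 0): Q x + c + A^T lambda = 0.
Primal feasibility: A x = b.

This gives the KKT block system:
  [ Q   A^T ] [ x     ]   [-c ]
  [ A    0  ] [ lambda ] = [ b ]

Solving the linear system:
  x*      = (-1, -0.2727)
  lambda* = (7.4545)
  f(x*)   = 5.5909

x* = (-1, -0.2727), lambda* = (7.4545)


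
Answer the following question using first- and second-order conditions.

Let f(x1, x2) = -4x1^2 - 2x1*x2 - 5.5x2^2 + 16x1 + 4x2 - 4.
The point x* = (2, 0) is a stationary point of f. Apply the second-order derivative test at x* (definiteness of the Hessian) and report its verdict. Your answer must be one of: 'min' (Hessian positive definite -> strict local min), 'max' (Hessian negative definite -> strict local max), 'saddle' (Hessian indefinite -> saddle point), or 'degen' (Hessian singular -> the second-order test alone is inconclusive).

Compute the Hessian H = grad^2 f:
  H = [[-8, -2], [-2, -11]]
Verify stationarity: grad f(x*) = H x* + g = (0, 0).
Eigenvalues of H: -12, -7.
Both eigenvalues < 0, so H is negative definite -> x* is a strict local max.

max


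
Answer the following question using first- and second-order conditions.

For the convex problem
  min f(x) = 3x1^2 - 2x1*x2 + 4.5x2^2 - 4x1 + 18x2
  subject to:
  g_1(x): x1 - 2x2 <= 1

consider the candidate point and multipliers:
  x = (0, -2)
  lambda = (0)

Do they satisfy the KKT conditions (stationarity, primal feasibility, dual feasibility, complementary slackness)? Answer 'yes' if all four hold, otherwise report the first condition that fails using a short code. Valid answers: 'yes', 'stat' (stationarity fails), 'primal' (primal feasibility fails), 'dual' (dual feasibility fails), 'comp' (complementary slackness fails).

Gradient of f: grad f(x) = Q x + c = (0, 0)
Constraint values g_i(x) = a_i^T x - b_i:
  g_1((0, -2)) = 3
Stationarity residual: grad f(x) + sum_i lambda_i a_i = (0, 0)
  -> stationarity OK
Primal feasibility (all g_i <= 0): FAILS
Dual feasibility (all lambda_i >= 0): OK
Complementary slackness (lambda_i * g_i(x) = 0 for all i): OK

Verdict: the first failing condition is primal_feasibility -> primal.

primal


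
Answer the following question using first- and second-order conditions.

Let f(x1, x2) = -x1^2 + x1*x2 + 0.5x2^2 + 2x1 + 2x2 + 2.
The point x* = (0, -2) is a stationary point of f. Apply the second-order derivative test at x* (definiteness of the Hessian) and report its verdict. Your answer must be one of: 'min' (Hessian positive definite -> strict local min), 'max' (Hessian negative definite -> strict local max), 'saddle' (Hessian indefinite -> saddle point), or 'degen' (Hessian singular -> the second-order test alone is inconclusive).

Compute the Hessian H = grad^2 f:
  H = [[-2, 1], [1, 1]]
Verify stationarity: grad f(x*) = H x* + g = (0, 0).
Eigenvalues of H: -2.3028, 1.3028.
Eigenvalues have mixed signs, so H is indefinite -> x* is a saddle point.

saddle


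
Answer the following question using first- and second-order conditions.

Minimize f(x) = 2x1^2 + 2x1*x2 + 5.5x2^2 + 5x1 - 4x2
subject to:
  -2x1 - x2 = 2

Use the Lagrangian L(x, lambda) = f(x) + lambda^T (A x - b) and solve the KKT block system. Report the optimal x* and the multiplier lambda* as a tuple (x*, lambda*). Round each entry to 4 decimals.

Form the Lagrangian:
  L(x, lambda) = (1/2) x^T Q x + c^T x + lambda^T (A x - b)
Stationarity (grad_x L = 0): Q x + c + A^T lambda = 0.
Primal feasibility: A x = b.

This gives the KKT block system:
  [ Q   A^T ] [ x     ]   [-c ]
  [ A    0  ] [ lambda ] = [ b ]

Solving the linear system:
  x*      = (-1.325, 0.65)
  lambda* = (0.5)
  f(x*)   = -5.1125

x* = (-1.325, 0.65), lambda* = (0.5)


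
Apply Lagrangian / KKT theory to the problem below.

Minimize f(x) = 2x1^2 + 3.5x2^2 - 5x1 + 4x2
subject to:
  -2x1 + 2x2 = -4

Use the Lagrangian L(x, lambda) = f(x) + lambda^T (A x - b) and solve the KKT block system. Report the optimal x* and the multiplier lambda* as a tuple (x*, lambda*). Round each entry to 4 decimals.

Form the Lagrangian:
  L(x, lambda) = (1/2) x^T Q x + c^T x + lambda^T (A x - b)
Stationarity (grad_x L = 0): Q x + c + A^T lambda = 0.
Primal feasibility: A x = b.

This gives the KKT block system:
  [ Q   A^T ] [ x     ]   [-c ]
  [ A    0  ] [ lambda ] = [ b ]

Solving the linear system:
  x*      = (1.3636, -0.6364)
  lambda* = (0.2273)
  f(x*)   = -4.2273

x* = (1.3636, -0.6364), lambda* = (0.2273)


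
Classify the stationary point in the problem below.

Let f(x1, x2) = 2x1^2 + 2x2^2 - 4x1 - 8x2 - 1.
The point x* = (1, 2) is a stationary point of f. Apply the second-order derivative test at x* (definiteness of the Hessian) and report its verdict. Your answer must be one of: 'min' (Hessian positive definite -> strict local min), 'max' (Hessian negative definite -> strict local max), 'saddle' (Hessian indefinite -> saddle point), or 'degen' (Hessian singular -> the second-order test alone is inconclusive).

Compute the Hessian H = grad^2 f:
  H = [[4, 0], [0, 4]]
Verify stationarity: grad f(x*) = H x* + g = (0, 0).
Eigenvalues of H: 4, 4.
Both eigenvalues > 0, so H is positive definite -> x* is a strict local min.

min


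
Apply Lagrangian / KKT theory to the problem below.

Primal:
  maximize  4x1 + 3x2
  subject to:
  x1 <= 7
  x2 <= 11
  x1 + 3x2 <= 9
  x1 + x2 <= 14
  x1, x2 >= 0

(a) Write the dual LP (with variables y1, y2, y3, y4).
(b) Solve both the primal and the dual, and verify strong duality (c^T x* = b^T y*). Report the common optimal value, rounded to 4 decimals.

The standard primal-dual pair for 'max c^T x s.t. A x <= b, x >= 0' is:
  Dual:  min b^T y  s.t.  A^T y >= c,  y >= 0.

So the dual LP is:
  minimize  7y1 + 11y2 + 9y3 + 14y4
  subject to:
    y1 + y3 + y4 >= 4
    y2 + 3y3 + y4 >= 3
    y1, y2, y3, y4 >= 0

Solving the primal: x* = (7, 0.6667).
  primal value c^T x* = 30.
Solving the dual: y* = (3, 0, 1, 0).
  dual value b^T y* = 30.
Strong duality: c^T x* = b^T y*. Confirmed.

30


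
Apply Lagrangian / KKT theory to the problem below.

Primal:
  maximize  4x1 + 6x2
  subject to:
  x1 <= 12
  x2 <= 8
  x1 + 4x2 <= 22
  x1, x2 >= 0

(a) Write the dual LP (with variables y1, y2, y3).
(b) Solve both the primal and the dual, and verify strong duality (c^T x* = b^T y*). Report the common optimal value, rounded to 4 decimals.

The standard primal-dual pair for 'max c^T x s.t. A x <= b, x >= 0' is:
  Dual:  min b^T y  s.t.  A^T y >= c,  y >= 0.

So the dual LP is:
  minimize  12y1 + 8y2 + 22y3
  subject to:
    y1 + y3 >= 4
    y2 + 4y3 >= 6
    y1, y2, y3 >= 0

Solving the primal: x* = (12, 2.5).
  primal value c^T x* = 63.
Solving the dual: y* = (2.5, 0, 1.5).
  dual value b^T y* = 63.
Strong duality: c^T x* = b^T y*. Confirmed.

63


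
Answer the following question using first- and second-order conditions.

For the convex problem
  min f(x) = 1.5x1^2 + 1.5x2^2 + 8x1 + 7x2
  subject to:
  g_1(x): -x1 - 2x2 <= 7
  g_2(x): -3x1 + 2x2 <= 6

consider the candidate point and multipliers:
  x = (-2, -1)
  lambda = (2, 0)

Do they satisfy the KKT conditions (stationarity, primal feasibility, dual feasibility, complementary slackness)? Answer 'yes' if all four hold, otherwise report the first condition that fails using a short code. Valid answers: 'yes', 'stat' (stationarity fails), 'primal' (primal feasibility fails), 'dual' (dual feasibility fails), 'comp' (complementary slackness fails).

Gradient of f: grad f(x) = Q x + c = (2, 4)
Constraint values g_i(x) = a_i^T x - b_i:
  g_1((-2, -1)) = -3
  g_2((-2, -1)) = -2
Stationarity residual: grad f(x) + sum_i lambda_i a_i = (0, 0)
  -> stationarity OK
Primal feasibility (all g_i <= 0): OK
Dual feasibility (all lambda_i >= 0): OK
Complementary slackness (lambda_i * g_i(x) = 0 for all i): FAILS

Verdict: the first failing condition is complementary_slackness -> comp.

comp


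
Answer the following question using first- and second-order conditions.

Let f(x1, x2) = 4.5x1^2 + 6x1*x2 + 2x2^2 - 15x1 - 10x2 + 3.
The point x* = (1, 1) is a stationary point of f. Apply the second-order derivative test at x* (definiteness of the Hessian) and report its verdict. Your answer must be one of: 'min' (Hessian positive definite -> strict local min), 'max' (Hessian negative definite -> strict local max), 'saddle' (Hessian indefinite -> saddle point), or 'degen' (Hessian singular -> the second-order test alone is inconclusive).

Compute the Hessian H = grad^2 f:
  H = [[9, 6], [6, 4]]
Verify stationarity: grad f(x*) = H x* + g = (0, 0).
Eigenvalues of H: 0, 13.
H has a zero eigenvalue (singular; positive semidefinite but not definite), so H is neither positive definite, negative definite, nor indefinite. The second-order test alone is inconclusive -> degen.
(Indeed, f is constant along the null direction of H through x*, so x* is not a strict local extremum.)

degen


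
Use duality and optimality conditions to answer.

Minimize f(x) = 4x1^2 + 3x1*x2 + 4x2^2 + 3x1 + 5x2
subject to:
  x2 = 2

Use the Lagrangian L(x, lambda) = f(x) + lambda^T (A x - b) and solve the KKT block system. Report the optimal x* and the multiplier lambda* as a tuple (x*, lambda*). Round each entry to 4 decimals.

Form the Lagrangian:
  L(x, lambda) = (1/2) x^T Q x + c^T x + lambda^T (A x - b)
Stationarity (grad_x L = 0): Q x + c + A^T lambda = 0.
Primal feasibility: A x = b.

This gives the KKT block system:
  [ Q   A^T ] [ x     ]   [-c ]
  [ A    0  ] [ lambda ] = [ b ]

Solving the linear system:
  x*      = (-1.125, 2)
  lambda* = (-17.625)
  f(x*)   = 20.9375

x* = (-1.125, 2), lambda* = (-17.625)


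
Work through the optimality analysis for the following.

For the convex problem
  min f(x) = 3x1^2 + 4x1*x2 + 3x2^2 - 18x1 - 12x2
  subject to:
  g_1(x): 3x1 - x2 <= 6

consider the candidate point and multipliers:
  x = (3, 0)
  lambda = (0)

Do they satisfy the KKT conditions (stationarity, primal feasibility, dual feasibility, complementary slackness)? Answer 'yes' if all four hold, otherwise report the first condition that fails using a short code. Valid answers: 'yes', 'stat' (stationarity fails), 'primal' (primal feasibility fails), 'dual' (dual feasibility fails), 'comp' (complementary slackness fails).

Gradient of f: grad f(x) = Q x + c = (0, 0)
Constraint values g_i(x) = a_i^T x - b_i:
  g_1((3, 0)) = 3
Stationarity residual: grad f(x) + sum_i lambda_i a_i = (0, 0)
  -> stationarity OK
Primal feasibility (all g_i <= 0): FAILS
Dual feasibility (all lambda_i >= 0): OK
Complementary slackness (lambda_i * g_i(x) = 0 for all i): OK

Verdict: the first failing condition is primal_feasibility -> primal.

primal


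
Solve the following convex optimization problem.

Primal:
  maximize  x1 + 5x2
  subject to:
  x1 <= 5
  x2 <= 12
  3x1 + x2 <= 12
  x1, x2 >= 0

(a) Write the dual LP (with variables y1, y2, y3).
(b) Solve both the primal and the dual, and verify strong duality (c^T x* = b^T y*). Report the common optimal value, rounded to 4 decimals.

The standard primal-dual pair for 'max c^T x s.t. A x <= b, x >= 0' is:
  Dual:  min b^T y  s.t.  A^T y >= c,  y >= 0.

So the dual LP is:
  minimize  5y1 + 12y2 + 12y3
  subject to:
    y1 + 3y3 >= 1
    y2 + y3 >= 5
    y1, y2, y3 >= 0

Solving the primal: x* = (0, 12).
  primal value c^T x* = 60.
Solving the dual: y* = (0, 4.6667, 0.3333).
  dual value b^T y* = 60.
Strong duality: c^T x* = b^T y*. Confirmed.

60


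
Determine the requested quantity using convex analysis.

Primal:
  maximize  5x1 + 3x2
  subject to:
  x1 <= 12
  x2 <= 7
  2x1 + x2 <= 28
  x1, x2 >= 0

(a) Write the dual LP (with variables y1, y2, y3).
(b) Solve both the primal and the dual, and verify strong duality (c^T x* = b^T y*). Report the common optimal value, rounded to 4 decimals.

The standard primal-dual pair for 'max c^T x s.t. A x <= b, x >= 0' is:
  Dual:  min b^T y  s.t.  A^T y >= c,  y >= 0.

So the dual LP is:
  minimize  12y1 + 7y2 + 28y3
  subject to:
    y1 + 2y3 >= 5
    y2 + y3 >= 3
    y1, y2, y3 >= 0

Solving the primal: x* = (10.5, 7).
  primal value c^T x* = 73.5.
Solving the dual: y* = (0, 0.5, 2.5).
  dual value b^T y* = 73.5.
Strong duality: c^T x* = b^T y*. Confirmed.

73.5


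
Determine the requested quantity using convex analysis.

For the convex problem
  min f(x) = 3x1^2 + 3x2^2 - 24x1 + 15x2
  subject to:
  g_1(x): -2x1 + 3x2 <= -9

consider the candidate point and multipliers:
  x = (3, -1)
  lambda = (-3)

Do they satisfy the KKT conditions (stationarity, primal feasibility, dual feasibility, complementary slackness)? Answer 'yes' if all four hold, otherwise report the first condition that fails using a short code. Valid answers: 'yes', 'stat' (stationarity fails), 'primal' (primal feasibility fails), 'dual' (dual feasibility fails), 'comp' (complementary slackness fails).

Gradient of f: grad f(x) = Q x + c = (-6, 9)
Constraint values g_i(x) = a_i^T x - b_i:
  g_1((3, -1)) = 0
Stationarity residual: grad f(x) + sum_i lambda_i a_i = (0, 0)
  -> stationarity OK
Primal feasibility (all g_i <= 0): OK
Dual feasibility (all lambda_i >= 0): FAILS
Complementary slackness (lambda_i * g_i(x) = 0 for all i): OK

Verdict: the first failing condition is dual_feasibility -> dual.

dual


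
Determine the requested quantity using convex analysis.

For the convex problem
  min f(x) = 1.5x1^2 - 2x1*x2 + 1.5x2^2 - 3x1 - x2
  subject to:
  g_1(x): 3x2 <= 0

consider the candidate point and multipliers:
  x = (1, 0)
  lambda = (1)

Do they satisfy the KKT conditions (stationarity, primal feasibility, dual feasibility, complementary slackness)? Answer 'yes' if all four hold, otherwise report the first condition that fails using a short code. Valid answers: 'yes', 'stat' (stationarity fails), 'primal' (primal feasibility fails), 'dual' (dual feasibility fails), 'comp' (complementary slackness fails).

Gradient of f: grad f(x) = Q x + c = (0, -3)
Constraint values g_i(x) = a_i^T x - b_i:
  g_1((1, 0)) = 0
Stationarity residual: grad f(x) + sum_i lambda_i a_i = (0, 0)
  -> stationarity OK
Primal feasibility (all g_i <= 0): OK
Dual feasibility (all lambda_i >= 0): OK
Complementary slackness (lambda_i * g_i(x) = 0 for all i): OK

Verdict: yes, KKT holds.

yes


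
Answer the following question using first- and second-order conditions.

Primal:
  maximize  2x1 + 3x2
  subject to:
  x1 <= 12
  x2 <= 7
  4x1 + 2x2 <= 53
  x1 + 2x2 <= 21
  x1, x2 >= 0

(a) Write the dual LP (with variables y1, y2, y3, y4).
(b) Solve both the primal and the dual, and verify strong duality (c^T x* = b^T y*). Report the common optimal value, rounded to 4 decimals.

The standard primal-dual pair for 'max c^T x s.t. A x <= b, x >= 0' is:
  Dual:  min b^T y  s.t.  A^T y >= c,  y >= 0.

So the dual LP is:
  minimize  12y1 + 7y2 + 53y3 + 21y4
  subject to:
    y1 + 4y3 + y4 >= 2
    y2 + 2y3 + 2y4 >= 3
    y1, y2, y3, y4 >= 0

Solving the primal: x* = (10.6667, 5.1667).
  primal value c^T x* = 36.8333.
Solving the dual: y* = (0, 0, 0.1667, 1.3333).
  dual value b^T y* = 36.8333.
Strong duality: c^T x* = b^T y*. Confirmed.

36.8333


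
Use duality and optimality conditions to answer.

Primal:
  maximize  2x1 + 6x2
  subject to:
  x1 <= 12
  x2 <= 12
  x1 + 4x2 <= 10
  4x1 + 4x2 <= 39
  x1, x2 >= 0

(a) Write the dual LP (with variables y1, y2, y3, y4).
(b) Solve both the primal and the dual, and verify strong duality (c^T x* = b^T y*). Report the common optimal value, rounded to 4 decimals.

The standard primal-dual pair for 'max c^T x s.t. A x <= b, x >= 0' is:
  Dual:  min b^T y  s.t.  A^T y >= c,  y >= 0.

So the dual LP is:
  minimize  12y1 + 12y2 + 10y3 + 39y4
  subject to:
    y1 + y3 + 4y4 >= 2
    y2 + 4y3 + 4y4 >= 6
    y1, y2, y3, y4 >= 0

Solving the primal: x* = (9.6667, 0.0833).
  primal value c^T x* = 19.8333.
Solving the dual: y* = (0, 0, 1.3333, 0.1667).
  dual value b^T y* = 19.8333.
Strong duality: c^T x* = b^T y*. Confirmed.

19.8333
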